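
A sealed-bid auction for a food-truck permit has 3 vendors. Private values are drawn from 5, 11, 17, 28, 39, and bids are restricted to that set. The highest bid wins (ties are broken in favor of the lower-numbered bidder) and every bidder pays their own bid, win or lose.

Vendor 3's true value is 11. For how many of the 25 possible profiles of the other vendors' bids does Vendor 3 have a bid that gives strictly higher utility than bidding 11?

Others bid (5, 11): truth gives -11; bid 5 gives -5 > -11. Violating.
Others bid (5, 17): truth gives -11; bid 5 gives -5 > -11. Violating.
Others bid (5, 28): truth gives -11; bid 5 gives -5 > -11. Violating.
Others bid (5, 39): truth gives -11; bid 5 gives -5 > -11. Violating.
Others bid (5, 5): truth gives 0; no alternative beats it.
(Checking all 25 profiles: 24 have a profitable deviation, 1 does not.)

24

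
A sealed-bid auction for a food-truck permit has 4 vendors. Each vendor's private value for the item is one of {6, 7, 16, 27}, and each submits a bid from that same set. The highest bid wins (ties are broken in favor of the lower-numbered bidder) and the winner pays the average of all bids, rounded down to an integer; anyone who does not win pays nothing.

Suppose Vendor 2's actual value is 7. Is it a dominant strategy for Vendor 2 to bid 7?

Check each profile of the others' bids and compare truth against every alternative bid.
Others bid (6, 6, 6): truth gives 1, best alternative gives 0.
Others bid (6, 6, 7): truth gives 1, best alternative gives 0.
Others bid (6, 7, 6): truth gives 1, best alternative gives 0.
Others bid (6, 7, 7): truth gives 1, best alternative gives 0.
Others bid (6, 6, 16): truth gives 0, best alternative gives 0.
Others bid (6, 6, 27): truth gives 0, best alternative gives 0.
(Remaining 58 profiles checked similarly; truth is weakly best in each.)
In every case the truthful bid is at least as good as any alternative, so it is a dominant strategy.

Yes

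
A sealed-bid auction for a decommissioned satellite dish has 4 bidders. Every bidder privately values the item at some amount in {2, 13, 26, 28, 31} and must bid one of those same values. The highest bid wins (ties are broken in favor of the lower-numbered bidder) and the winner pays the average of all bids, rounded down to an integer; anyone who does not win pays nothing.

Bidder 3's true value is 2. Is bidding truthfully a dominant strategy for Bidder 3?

Yes

Check each profile of the others' bids and compare truth against every alternative bid.
Others bid (2, 2, 13): truth gives 0, best alternative gives -5.
Others bid (2, 2, 2): truth gives 0, best alternative gives -2.
Others bid (2, 2, 26): truth gives 0, best alternative gives 0.
Others bid (2, 2, 28): truth gives 0, best alternative gives 0.
Others bid (2, 2, 31): truth gives 0, best alternative gives 0.
Others bid (2, 13, 2): truth gives 0, best alternative gives 0.
(Remaining 119 profiles checked similarly; truth is weakly best in each.)
In every case the truthful bid is at least as good as any alternative, so it is a dominant strategy.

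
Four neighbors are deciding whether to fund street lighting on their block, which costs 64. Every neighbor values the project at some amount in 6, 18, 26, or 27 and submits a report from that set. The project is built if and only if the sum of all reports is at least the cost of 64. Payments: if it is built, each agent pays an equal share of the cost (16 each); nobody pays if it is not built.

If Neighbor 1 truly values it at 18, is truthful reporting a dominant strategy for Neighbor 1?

Consider the case where Neighbor 2 reports 6, Neighbor 3 reports 6 and Neighbor 4 reports 26.
Truthful report 18: project not built, utility 0.
Report 26 instead: project built, pays 16, utility 18 - 16 = 2.
Since 2 > 0, reporting 26 is strictly better here, so truthful reporting is not dominant.

No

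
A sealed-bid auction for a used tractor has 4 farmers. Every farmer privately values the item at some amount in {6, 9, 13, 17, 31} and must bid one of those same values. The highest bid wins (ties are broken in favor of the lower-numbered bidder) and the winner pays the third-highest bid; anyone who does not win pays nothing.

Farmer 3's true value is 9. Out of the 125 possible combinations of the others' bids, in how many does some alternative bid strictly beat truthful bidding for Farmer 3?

9

Others bid (6, 6, 13): truth gives 0; bid 13 gives 3 > 0. Violating.
Others bid (6, 6, 17): truth gives 0; bid 17 gives 3 > 0. Violating.
Others bid (6, 6, 31): truth gives 0; bid 31 gives 3 > 0. Violating.
Others bid (6, 9, 6): truth gives 0; bid 13 gives 3 > 0. Violating.
Others bid (6, 6, 6): truth gives 3; no alternative beats it.
Others bid (6, 6, 9): truth gives 3; no alternative beats it.
(Checking all 125 profiles: 9 have a profitable deviation, 116 do not.)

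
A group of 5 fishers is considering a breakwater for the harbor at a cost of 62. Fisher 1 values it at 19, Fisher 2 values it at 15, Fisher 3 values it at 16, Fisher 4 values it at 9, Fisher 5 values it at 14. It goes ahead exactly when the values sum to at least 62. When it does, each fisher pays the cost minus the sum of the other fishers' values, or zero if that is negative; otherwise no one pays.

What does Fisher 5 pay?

Total value 73 ≥ cost 62, so the project is built.
The other fishers' values sum to 59.
Cost minus that sum is 62 - 59 = 3.

3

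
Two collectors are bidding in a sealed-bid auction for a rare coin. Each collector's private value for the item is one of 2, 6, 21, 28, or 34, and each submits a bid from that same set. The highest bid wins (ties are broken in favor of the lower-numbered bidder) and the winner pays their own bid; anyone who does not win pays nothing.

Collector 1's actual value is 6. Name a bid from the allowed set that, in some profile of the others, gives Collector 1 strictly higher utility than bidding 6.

Suppose Collector 2 bids 2.
Bid 6: wins, pays 6, utility 6 - 6 = 0.
Bid 2: wins, pays 2, utility 6 - 2 = 4.
So bidding 2 beats truth here (4 > 0).

2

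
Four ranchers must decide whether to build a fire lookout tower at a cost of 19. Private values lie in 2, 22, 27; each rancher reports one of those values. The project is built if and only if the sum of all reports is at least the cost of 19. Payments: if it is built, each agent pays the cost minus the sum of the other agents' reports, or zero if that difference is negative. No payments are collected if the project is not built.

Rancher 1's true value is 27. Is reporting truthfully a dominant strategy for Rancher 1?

Check each profile of the others' reports and compare truth against every alternative report.
Others report (2, 2, 22): truth gives 27, best alternative gives 27.
Others report (2, 2, 27): truth gives 27, best alternative gives 27.
Others report (2, 22, 2): truth gives 27, best alternative gives 27.
Others report (2, 22, 22): truth gives 27, best alternative gives 27.
Others report (2, 22, 27): truth gives 27, best alternative gives 27.
Others report (2, 27, 2): truth gives 27, best alternative gives 27.
(Remaining 21 profiles checked similarly; truth is weakly best in each.)
In every case the truthful report is at least as good as any alternative, so it is a dominant strategy.

Yes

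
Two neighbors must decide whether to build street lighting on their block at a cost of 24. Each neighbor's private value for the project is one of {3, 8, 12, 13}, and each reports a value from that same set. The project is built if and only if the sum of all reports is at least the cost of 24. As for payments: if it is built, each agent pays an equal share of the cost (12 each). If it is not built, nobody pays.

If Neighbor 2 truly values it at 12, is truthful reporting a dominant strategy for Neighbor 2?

Check each profile of the others' reports and compare truth against every alternative report.
Others report (3): truth gives 0, best alternative gives 0.
Others report (8): truth gives 0, best alternative gives 0.
Others report (12): truth gives 0, best alternative gives 0.
Others report (13): truth gives 0, best alternative gives 0.
In every case the truthful report is at least as good as any alternative, so it is a dominant strategy.

Yes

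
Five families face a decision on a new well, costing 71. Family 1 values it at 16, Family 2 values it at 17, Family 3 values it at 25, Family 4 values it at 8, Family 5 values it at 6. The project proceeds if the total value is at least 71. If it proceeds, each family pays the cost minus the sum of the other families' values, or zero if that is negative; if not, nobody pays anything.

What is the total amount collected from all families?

67

Total value 72 ≥ cost 71, so it is built.
Family 1: others sum to 56; max(0, 71 - 56) = 15.
Family 2: others sum to 55; max(0, 71 - 55) = 16.
Family 3: others sum to 47; max(0, 71 - 47) = 24.
Family 4: others sum to 64; max(0, 71 - 64) = 7.
Family 5: others sum to 66; max(0, 71 - 66) = 5.
Total collected = 15 + 16 + 24 + 7 + 5 = 67.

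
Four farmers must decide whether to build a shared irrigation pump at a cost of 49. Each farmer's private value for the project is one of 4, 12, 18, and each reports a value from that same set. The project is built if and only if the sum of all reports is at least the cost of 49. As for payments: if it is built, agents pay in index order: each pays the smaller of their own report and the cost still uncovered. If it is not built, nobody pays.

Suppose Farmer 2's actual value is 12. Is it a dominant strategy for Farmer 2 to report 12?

Consider the case where Farmer 1 reports 12, Farmer 3 reports 18 and Farmer 4 reports 18.
Truthful report 12: project built, pays 12, utility 12 - 12 = 0.
Report 4 instead: project built, pays 4, utility 12 - 4 = 8.
Since 8 > 0, reporting 4 is strictly better here, so truthful reporting is not dominant.

No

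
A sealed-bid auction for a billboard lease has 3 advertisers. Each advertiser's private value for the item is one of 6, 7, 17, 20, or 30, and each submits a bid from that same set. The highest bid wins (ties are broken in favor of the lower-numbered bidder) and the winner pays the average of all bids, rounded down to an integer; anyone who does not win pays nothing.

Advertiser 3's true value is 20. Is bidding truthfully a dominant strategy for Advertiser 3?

No

Consider the case where Advertiser 1 bids 6 and Advertiser 2 bids 6.
Truthful bid 20: wins, pays 10, utility 20 - 10 = 10.
Bid 7 instead: wins, pays 6, utility 20 - 6 = 14.
Since 14 > 10, bidding 7 is strictly better here, so truthful bidding is not dominant.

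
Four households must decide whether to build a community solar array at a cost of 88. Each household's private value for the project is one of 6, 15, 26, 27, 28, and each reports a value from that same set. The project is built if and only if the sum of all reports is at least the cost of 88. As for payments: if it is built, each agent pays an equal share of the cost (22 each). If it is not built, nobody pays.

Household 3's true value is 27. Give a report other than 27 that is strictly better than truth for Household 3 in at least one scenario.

Suppose Household 1 reports 6, Household 2 reports 26 and Household 4 reports 28.
Report 27: project not built, utility 0.
Report 28: project built, pays 22, utility 27 - 22 = 5.
So reporting 28 beats truth here (5 > 0).

28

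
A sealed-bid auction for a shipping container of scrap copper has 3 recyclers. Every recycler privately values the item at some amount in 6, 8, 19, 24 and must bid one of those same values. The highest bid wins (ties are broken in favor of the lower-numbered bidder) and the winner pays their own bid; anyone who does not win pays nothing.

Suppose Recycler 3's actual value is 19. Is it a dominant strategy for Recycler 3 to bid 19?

Consider the case where Recycler 1 bids 6 and Recycler 2 bids 6.
Truthful bid 19: wins, pays 19, utility 19 - 19 = 0.
Bid 8 instead: wins, pays 8, utility 19 - 8 = 11.
Since 11 > 0, bidding 8 is strictly better here, so truthful bidding is not dominant.

No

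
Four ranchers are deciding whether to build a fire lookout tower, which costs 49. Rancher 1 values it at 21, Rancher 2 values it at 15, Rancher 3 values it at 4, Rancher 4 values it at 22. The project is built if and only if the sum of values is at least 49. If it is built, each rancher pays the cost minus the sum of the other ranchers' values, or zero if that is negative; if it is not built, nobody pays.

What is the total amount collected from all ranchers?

Total value 62 ≥ cost 49, so it is built.
Rancher 1: others sum to 41; max(0, 49 - 41) = 8.
Rancher 2: others sum to 47; max(0, 49 - 47) = 2.
Rancher 3: others sum to 58; max(0, 49 - 58) = 0.
Rancher 4: others sum to 40; max(0, 49 - 40) = 9.
Total collected = 8 + 2 + 0 + 9 = 19.

19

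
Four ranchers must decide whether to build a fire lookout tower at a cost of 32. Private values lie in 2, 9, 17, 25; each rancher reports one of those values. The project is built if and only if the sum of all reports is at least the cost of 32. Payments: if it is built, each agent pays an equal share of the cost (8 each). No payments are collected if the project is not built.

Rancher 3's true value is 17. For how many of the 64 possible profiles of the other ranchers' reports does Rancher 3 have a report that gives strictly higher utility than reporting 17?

Others report (2, 2, 9): truth gives 0; report 25 gives 9 > 0. Violating.
Others report (2, 9, 2): truth gives 0; report 25 gives 9 > 0. Violating.
Others report (9, 2, 2): truth gives 0; report 25 gives 9 > 0. Violating.
Others report (2, 2, 2): truth gives 0; no alternative beats it.
Others report (2, 2, 17): truth gives 9; no alternative beats it.
(Checking all 64 profiles: 3 have a profitable deviation, 61 do not.)

3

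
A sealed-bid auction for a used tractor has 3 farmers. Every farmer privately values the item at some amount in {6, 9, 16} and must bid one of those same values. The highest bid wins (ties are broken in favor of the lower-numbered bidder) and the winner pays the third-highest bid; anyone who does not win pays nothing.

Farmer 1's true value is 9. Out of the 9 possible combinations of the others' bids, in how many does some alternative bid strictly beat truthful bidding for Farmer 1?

2

Others bid (6, 16): truth gives 0; bid 16 gives 3 > 0. Violating.
Others bid (16, 6): truth gives 0; bid 16 gives 3 > 0. Violating.
Others bid (6, 6): truth gives 3; no alternative beats it.
Others bid (6, 9): truth gives 3; no alternative beats it.
(Checking all 9 profiles: 2 have a profitable deviation, 7 do not.)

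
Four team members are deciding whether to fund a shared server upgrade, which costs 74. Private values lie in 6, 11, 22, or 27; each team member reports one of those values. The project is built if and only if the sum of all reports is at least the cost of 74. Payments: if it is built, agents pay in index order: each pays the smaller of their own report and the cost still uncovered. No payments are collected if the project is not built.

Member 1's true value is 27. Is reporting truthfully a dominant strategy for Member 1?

Consider the case where Member 2 reports 6, Member 3 reports 22 and Member 4 reports 27.
Truthful report 27: project built, pays 27, utility 27 - 27 = 0.
Report 22 instead: project built, pays 22, utility 27 - 22 = 5.
Since 5 > 0, reporting 22 is strictly better here, so truthful reporting is not dominant.

No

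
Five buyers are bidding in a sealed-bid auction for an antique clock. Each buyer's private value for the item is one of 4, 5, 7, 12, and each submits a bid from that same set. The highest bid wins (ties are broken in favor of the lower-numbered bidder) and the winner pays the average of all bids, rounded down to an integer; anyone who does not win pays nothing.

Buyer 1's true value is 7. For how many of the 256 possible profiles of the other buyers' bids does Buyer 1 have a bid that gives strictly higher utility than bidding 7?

Others bid (4, 4, 5, 5): truth gives 2; bid 5 gives 3 > 2. Violating.
Others bid (4, 5, 4, 5): truth gives 2; bid 5 gives 3 > 2. Violating.
Others bid (4, 5, 5, 4): truth gives 2; bid 5 gives 3 > 2. Violating.
Others bid (4, 5, 5, 5): truth gives 2; bid 5 gives 3 > 2. Violating.
Others bid (4, 4, 4, 4): truth gives 3; no alternative beats it.
Others bid (4, 4, 4, 5): truth gives 3; no alternative beats it.
(Checking all 256 profiles: 10 have a profitable deviation, 246 do not.)

10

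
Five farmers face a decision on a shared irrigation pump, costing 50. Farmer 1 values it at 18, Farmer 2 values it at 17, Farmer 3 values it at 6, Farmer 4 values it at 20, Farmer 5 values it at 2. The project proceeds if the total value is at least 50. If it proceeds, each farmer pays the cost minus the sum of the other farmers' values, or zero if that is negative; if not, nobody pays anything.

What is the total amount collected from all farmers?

Total value 63 ≥ cost 50, so it is built.
Farmer 1: others sum to 45; max(0, 50 - 45) = 5.
Farmer 2: others sum to 46; max(0, 50 - 46) = 4.
Farmer 3: others sum to 57; max(0, 50 - 57) = 0.
Farmer 4: others sum to 43; max(0, 50 - 43) = 7.
Farmer 5: others sum to 61; max(0, 50 - 61) = 0.
Total collected = 5 + 4 + 0 + 7 + 0 = 16.

16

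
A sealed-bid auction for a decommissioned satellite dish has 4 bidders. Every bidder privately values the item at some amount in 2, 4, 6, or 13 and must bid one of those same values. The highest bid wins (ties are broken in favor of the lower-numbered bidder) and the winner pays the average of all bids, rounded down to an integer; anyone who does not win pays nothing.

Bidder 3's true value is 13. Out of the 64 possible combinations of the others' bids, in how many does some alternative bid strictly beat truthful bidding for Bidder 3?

Others bid (2, 2, 2): truth gives 9; bid 4 gives 11 > 9. Violating.
Others bid (2, 2, 4): truth gives 8; bid 4 gives 10 > 8. Violating.
Others bid (2, 2, 6): truth gives 8; bid 6 gives 9 > 8. Violating.
Others bid (2, 4, 2): truth gives 8; bid 6 gives 10 > 8. Violating.
Others bid (2, 2, 13): truth gives 6; no alternative beats it.
Others bid (2, 4, 13): truth gives 5; no alternative beats it.
(Checking all 64 profiles: 12 have a profitable deviation, 52 do not.)

12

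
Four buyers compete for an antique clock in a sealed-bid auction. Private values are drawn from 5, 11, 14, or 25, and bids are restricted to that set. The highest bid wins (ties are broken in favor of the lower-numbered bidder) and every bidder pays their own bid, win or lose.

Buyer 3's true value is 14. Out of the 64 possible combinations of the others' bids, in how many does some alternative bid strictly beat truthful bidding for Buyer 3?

Others bid (5, 5, 5): truth gives 0; bid 11 gives 3 > 0. Violating.
Others bid (5, 5, 11): truth gives 0; bid 11 gives 3 > 0. Violating.
Others bid (5, 5, 25): truth gives -14; bid 5 gives -5 > -14. Violating.
Others bid (5, 11, 25): truth gives -14; bid 5 gives -5 > -14. Violating.
Others bid (5, 5, 14): truth gives 0; no alternative beats it.
Others bid (5, 11, 5): truth gives 0; no alternative beats it.
(Checking all 64 profiles: 54 have a profitable deviation, 10 do not.)

54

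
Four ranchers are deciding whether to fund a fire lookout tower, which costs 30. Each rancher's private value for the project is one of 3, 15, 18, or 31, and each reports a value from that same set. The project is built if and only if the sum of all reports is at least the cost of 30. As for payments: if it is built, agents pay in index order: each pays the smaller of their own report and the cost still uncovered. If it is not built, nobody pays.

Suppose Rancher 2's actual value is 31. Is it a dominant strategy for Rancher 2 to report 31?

No

Consider the case where Rancher 1 reports 3, Rancher 3 reports 3 and Rancher 4 reports 15.
Truthful report 31: project built, pays 27, utility 31 - 27 = 4.
Report 15 instead: project built, pays 15, utility 31 - 15 = 16.
Since 16 > 4, reporting 15 is strictly better here, so truthful reporting is not dominant.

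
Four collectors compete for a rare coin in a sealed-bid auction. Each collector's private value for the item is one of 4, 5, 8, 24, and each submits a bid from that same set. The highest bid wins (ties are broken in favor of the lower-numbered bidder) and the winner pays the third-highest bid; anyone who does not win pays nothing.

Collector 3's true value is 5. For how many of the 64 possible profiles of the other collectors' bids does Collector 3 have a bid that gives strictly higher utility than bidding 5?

6

Others bid (4, 4, 8): truth gives 0; bid 8 gives 1 > 0. Violating.
Others bid (4, 4, 24): truth gives 0; bid 24 gives 1 > 0. Violating.
Others bid (4, 5, 4): truth gives 0; bid 8 gives 1 > 0. Violating.
Others bid (4, 8, 4): truth gives 0; bid 24 gives 1 > 0. Violating.
Others bid (4, 4, 4): truth gives 1; no alternative beats it.
Others bid (4, 4, 5): truth gives 1; no alternative beats it.
(Checking all 64 profiles: 6 have a profitable deviation, 58 do not.)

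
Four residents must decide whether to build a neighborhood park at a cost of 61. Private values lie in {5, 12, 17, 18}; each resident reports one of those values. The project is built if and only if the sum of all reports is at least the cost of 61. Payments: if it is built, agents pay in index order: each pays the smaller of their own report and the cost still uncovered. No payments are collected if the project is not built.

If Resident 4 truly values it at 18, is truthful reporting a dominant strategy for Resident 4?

Check each profile of the others' reports and compare truth against every alternative report.
Others report (18, 18, 18): truth gives 11, best alternative gives 11.
Others report (17, 18, 18): truth gives 10, best alternative gives 10.
Others report (18, 17, 18): truth gives 10, best alternative gives 10.
Others report (18, 18, 17): truth gives 10, best alternative gives 10.
Others report (17, 17, 18): truth gives 9, best alternative gives 9.
Others report (17, 18, 17): truth gives 9, best alternative gives 9.
(Remaining 58 profiles checked similarly; truth is weakly best in each.)
In every case the truthful report is at least as good as any alternative, so it is a dominant strategy.

Yes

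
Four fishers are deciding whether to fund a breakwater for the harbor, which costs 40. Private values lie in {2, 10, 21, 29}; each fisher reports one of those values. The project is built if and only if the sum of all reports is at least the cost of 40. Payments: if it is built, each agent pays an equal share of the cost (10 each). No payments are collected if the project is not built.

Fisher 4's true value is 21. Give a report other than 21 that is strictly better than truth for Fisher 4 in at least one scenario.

29

Suppose Fisher 1 reports 2, Fisher 2 reports 2 and Fisher 3 reports 10.
Report 21: project not built, utility 0.
Report 29: project built, pays 10, utility 21 - 10 = 11.
So reporting 29 beats truth here (11 > 0).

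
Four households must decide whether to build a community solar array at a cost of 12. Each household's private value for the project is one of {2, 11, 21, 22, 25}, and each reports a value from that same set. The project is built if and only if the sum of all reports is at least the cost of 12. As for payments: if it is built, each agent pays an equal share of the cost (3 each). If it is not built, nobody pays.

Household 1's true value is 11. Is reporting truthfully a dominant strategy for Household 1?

Yes

Check each profile of the others' reports and compare truth against every alternative report.
Others report (2, 2, 2): truth gives 8, best alternative gives 8.
Others report (2, 2, 11): truth gives 8, best alternative gives 8.
Others report (2, 2, 21): truth gives 8, best alternative gives 8.
Others report (2, 2, 22): truth gives 8, best alternative gives 8.
Others report (2, 2, 25): truth gives 8, best alternative gives 8.
Others report (2, 11, 2): truth gives 8, best alternative gives 8.
(Remaining 119 profiles checked similarly; truth is weakly best in each.)
In every case the truthful report is at least as good as any alternative, so it is a dominant strategy.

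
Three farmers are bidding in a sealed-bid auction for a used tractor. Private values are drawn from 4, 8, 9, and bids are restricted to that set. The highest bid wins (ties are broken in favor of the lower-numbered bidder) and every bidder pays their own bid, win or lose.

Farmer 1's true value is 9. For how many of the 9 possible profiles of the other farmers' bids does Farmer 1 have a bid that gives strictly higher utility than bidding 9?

Others bid (4, 4): truth gives 0; bid 4 gives 5 > 0. Violating.
Others bid (4, 8): truth gives 0; bid 8 gives 1 > 0. Violating.
Others bid (8, 4): truth gives 0; bid 8 gives 1 > 0. Violating.
Others bid (8, 8): truth gives 0; bid 8 gives 1 > 0. Violating.
Others bid (4, 9): truth gives 0; no alternative beats it.
Others bid (8, 9): truth gives 0; no alternative beats it.
(Checking all 9 profiles: 4 have a profitable deviation, 5 do not.)

4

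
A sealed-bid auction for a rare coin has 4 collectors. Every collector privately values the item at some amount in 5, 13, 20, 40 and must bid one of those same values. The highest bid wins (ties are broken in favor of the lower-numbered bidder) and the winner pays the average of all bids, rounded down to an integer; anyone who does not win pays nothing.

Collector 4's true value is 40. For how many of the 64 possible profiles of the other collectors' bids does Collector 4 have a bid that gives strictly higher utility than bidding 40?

Others bid (5, 5, 5): truth gives 27; bid 13 gives 33 > 27. Violating.
Others bid (5, 5, 13): truth gives 25; bid 20 gives 30 > 25. Violating.
Others bid (5, 13, 5): truth gives 25; bid 20 gives 30 > 25. Violating.
Others bid (5, 13, 13): truth gives 23; bid 20 gives 28 > 23. Violating.
Others bid (5, 5, 20): truth gives 23; no alternative beats it.
Others bid (5, 5, 40): truth gives 0; no alternative beats it.
(Checking all 64 profiles: 8 have a profitable deviation, 56 do not.)

8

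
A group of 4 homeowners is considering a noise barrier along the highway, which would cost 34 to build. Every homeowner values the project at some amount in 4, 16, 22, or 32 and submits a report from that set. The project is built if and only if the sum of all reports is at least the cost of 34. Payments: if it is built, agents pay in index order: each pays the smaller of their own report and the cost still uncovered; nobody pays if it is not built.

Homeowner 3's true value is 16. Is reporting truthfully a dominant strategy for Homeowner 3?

No

Consider the case where Homeowner 1 reports 4, Homeowner 2 reports 4 and Homeowner 4 reports 22.
Truthful report 16: project built, pays 16, utility 16 - 16 = 0.
Report 4 instead: project built, pays 4, utility 16 - 4 = 12.
Since 12 > 0, reporting 4 is strictly better here, so truthful reporting is not dominant.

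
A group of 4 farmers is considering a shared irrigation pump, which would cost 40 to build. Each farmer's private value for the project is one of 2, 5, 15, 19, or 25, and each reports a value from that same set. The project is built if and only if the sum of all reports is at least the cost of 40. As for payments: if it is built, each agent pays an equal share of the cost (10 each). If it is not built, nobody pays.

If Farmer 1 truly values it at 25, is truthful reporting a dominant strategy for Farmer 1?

Check each profile of the others' reports and compare truth against every alternative report.
Others report (2, 2, 15): truth gives 15, best alternative gives 0.
Others report (2, 15, 2): truth gives 15, best alternative gives 0.
Others report (5, 5, 5): truth gives 15, best alternative gives 0.
Others report (15, 2, 2): truth gives 15, best alternative gives 0.
Others report (2, 2, 19): truth gives 15, best alternative gives 15.
Others report (2, 2, 25): truth gives 15, best alternative gives 15.
(Remaining 119 profiles checked similarly; truth is weakly best in each.)
In every case the truthful report is at least as good as any alternative, so it is a dominant strategy.

Yes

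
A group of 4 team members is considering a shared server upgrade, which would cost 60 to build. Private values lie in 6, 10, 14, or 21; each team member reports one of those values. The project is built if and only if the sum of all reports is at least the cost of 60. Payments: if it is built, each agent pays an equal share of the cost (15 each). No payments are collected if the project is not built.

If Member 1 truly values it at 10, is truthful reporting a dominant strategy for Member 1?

No

Consider the case where Member 2 reports 10, Member 3 reports 21 and Member 4 reports 21.
Truthful report 10: project built, pays 15, utility 10 - 15 = -5.
Report 6 instead: project not built, utility 0.
Since 0 > -5, reporting 6 is strictly better here, so truthful reporting is not dominant.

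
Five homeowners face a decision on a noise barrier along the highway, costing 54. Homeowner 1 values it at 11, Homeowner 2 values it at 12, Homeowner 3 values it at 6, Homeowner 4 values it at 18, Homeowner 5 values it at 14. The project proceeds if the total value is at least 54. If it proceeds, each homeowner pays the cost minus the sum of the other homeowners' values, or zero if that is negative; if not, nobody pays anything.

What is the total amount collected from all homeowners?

Total value 61 ≥ cost 54, so it is built.
Homeowner 1: others sum to 50; max(0, 54 - 50) = 4.
Homeowner 2: others sum to 49; max(0, 54 - 49) = 5.
Homeowner 3: others sum to 55; max(0, 54 - 55) = 0.
Homeowner 4: others sum to 43; max(0, 54 - 43) = 11.
Homeowner 5: others sum to 47; max(0, 54 - 47) = 7.
Total collected = 4 + 5 + 0 + 11 + 7 = 27.

27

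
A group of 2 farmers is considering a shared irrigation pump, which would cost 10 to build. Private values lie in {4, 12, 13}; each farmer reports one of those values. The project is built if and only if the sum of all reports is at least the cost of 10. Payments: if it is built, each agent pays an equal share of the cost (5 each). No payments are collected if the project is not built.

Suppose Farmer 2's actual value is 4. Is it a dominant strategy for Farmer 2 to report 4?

Yes

Check each profile of the others' reports and compare truth against every alternative report.
Others report (4): truth gives 0, best alternative gives -1.
Others report (12): truth gives -1, best alternative gives -1.
Others report (13): truth gives -1, best alternative gives -1.
In every case the truthful report is at least as good as any alternative, so it is a dominant strategy.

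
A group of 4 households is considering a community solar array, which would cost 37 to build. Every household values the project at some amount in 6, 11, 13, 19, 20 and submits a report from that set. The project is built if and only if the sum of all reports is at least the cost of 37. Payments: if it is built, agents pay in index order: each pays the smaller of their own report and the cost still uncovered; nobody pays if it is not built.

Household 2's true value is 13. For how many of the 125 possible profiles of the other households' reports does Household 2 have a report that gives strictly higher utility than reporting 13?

Others report (6, 6, 19): truth gives 0; report 6 gives 7 > 0. Violating.
Others report (6, 6, 20): truth gives 0; report 6 gives 7 > 0. Violating.
Others report (6, 11, 11): truth gives 0; report 11 gives 2 > 0. Violating.
Others report (6, 11, 13): truth gives 0; report 11 gives 2 > 0. Violating.
Others report (6, 6, 6): truth gives 0; no alternative beats it.
Others report (6, 6, 11): truth gives 0; no alternative beats it.
(Checking all 125 profiles: 118 have a profitable deviation, 7 do not.)

118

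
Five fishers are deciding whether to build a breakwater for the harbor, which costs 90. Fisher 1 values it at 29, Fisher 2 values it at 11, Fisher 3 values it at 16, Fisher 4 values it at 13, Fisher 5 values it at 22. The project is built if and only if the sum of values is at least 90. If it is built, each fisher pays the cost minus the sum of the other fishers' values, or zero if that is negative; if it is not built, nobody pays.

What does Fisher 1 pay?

28

Total value 91 ≥ cost 90, so the project is built.
The other fishers' values sum to 62.
Cost minus that sum is 90 - 62 = 28.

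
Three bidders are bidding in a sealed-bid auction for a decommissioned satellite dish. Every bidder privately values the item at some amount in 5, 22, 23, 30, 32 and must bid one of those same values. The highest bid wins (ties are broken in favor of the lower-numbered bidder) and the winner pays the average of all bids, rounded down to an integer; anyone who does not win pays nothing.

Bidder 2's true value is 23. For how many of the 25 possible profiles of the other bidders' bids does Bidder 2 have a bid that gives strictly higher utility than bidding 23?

Others bid (5, 5): truth gives 12; bid 22 gives 13 > 12. Violating.
Others bid (5, 30): truth gives 0; bid 30 gives 2 > 0. Violating.
Others bid (23, 5): truth gives 0; bid 30 gives 4 > 0. Violating.
Others bid (30, 5): truth gives 0; bid 32 gives 1 > 0. Violating.
Others bid (5, 22): truth gives 7; no alternative beats it.
Others bid (5, 23): truth gives 6; no alternative beats it.
(Checking all 25 profiles: 4 have a profitable deviation, 21 do not.)

4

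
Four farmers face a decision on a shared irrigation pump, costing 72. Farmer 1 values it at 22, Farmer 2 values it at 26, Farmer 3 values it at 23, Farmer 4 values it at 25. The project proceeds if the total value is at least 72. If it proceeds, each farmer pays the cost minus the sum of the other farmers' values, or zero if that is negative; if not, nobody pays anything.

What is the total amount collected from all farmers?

3

Total value 96 ≥ cost 72, so it is built.
Farmer 1: others sum to 74; max(0, 72 - 74) = 0.
Farmer 2: others sum to 70; max(0, 72 - 70) = 2.
Farmer 3: others sum to 73; max(0, 72 - 73) = 0.
Farmer 4: others sum to 71; max(0, 72 - 71) = 1.
Total collected = 0 + 2 + 0 + 1 = 3.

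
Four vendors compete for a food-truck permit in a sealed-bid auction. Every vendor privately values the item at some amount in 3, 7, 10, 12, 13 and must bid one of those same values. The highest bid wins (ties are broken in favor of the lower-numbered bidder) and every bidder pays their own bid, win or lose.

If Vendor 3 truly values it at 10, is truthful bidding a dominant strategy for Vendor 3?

Consider the case where Vendor 1 bids 3, Vendor 2 bids 3 and Vendor 4 bids 3.
Truthful bid 10: wins, pays 10, utility 10 - 10 = 0.
Bid 7 instead: wins, pays 7, utility 10 - 7 = 3.
Since 3 > 0, bidding 7 is strictly better here, so truthful bidding is not dominant.

No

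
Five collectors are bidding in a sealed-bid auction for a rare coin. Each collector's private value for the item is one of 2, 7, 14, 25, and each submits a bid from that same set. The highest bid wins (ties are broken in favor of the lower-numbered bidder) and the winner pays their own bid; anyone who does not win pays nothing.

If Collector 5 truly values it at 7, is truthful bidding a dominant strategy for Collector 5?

Yes

Check each profile of the others' bids and compare truth against every alternative bid.
Others bid (2, 2, 2, 2): truth gives 0, best alternative gives 0.
Others bid (2, 2, 2, 7): truth gives 0, best alternative gives 0.
Others bid (2, 2, 2, 14): truth gives 0, best alternative gives 0.
Others bid (2, 2, 2, 25): truth gives 0, best alternative gives 0.
Others bid (2, 2, 7, 2): truth gives 0, best alternative gives 0.
Others bid (2, 2, 7, 7): truth gives 0, best alternative gives 0.
(Remaining 250 profiles checked similarly; truth is weakly best in each.)
In every case the truthful bid is at least as good as any alternative, so it is a dominant strategy.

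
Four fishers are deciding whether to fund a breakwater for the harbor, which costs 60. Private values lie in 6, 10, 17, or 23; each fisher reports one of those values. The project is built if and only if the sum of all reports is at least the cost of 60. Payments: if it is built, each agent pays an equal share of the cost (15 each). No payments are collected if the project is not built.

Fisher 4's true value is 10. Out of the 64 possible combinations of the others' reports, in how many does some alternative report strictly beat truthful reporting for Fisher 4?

10

Others report (6, 23, 23): truth gives -5; report 6 gives 0 > -5. Violating.
Others report (10, 17, 23): truth gives -5; report 6 gives 0 > -5. Violating.
Others report (10, 23, 17): truth gives -5; report 6 gives 0 > -5. Violating.
Others report (17, 10, 23): truth gives -5; report 6 gives 0 > -5. Violating.
Others report (6, 6, 6): truth gives 0; no alternative beats it.
Others report (6, 6, 10): truth gives 0; no alternative beats it.
(Checking all 64 profiles: 10 have a profitable deviation, 54 do not.)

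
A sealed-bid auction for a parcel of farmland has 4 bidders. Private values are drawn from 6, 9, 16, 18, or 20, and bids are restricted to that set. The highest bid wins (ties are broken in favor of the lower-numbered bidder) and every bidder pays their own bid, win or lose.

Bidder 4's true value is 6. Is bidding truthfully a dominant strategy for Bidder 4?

Consider the case where Bidder 1 bids 6, Bidder 2 bids 6 and Bidder 3 bids 6.
Truthful bid 6: loses but pays 6, utility -6.
Bid 9 instead: wins, pays 9, utility 6 - 9 = -3.
Since -3 > -6, bidding 9 is strictly better here, so truthful bidding is not dominant.

No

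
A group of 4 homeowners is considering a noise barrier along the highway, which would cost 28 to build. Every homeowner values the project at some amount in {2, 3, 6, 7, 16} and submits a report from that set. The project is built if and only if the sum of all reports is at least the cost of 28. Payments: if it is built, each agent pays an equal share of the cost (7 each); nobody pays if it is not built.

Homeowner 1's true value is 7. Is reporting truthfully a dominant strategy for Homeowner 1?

Check each profile of the others' reports and compare truth against every alternative report.
Others report (2, 2, 2): truth gives 0, best alternative gives 0.
Others report (2, 2, 3): truth gives 0, best alternative gives 0.
Others report (2, 2, 6): truth gives 0, best alternative gives 0.
Others report (2, 2, 7): truth gives 0, best alternative gives 0.
Others report (2, 2, 16): truth gives 0, best alternative gives 0.
Others report (2, 3, 2): truth gives 0, best alternative gives 0.
(Remaining 119 profiles checked similarly; truth is weakly best in each.)
In every case the truthful report is at least as good as any alternative, so it is a dominant strategy.

Yes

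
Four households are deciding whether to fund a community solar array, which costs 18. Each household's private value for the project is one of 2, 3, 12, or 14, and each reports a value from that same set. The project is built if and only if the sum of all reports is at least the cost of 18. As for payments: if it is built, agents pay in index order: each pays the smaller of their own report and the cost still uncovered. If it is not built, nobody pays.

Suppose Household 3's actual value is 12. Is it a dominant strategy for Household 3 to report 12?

No

Consider the case where Household 1 reports 2, Household 2 reports 2 and Household 4 reports 12.
Truthful report 12: project built, pays 12, utility 12 - 12 = 0.
Report 2 instead: project built, pays 2, utility 12 - 2 = 10.
Since 10 > 0, reporting 2 is strictly better here, so truthful reporting is not dominant.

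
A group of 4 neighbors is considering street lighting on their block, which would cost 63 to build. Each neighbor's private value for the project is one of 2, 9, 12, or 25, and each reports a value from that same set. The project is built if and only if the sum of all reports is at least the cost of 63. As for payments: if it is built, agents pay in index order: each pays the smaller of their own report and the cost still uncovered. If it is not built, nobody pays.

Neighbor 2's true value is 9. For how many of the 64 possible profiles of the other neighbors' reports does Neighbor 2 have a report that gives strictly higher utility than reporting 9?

Others report (12, 25, 25): truth gives 0; report 2 gives 7 > 0. Violating.
Others report (25, 12, 25): truth gives 0; report 2 gives 7 > 0. Violating.
Others report (25, 25, 12): truth gives 0; report 2 gives 7 > 0. Violating.
Others report (25, 25, 25): truth gives 0; report 2 gives 7 > 0. Violating.
Others report (2, 2, 2): truth gives 0; no alternative beats it.
Others report (2, 2, 9): truth gives 0; no alternative beats it.
(Checking all 64 profiles: 4 have a profitable deviation, 60 do not.)

4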